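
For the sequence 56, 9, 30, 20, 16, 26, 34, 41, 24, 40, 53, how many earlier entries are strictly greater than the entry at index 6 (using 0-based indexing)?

1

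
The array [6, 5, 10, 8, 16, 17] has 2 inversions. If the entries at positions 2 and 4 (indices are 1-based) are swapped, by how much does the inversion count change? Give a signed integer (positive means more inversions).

+1

Positions 2 and 4 hold 5 and 8; after swapping, the array is [6, 8, 10, 5, 16, 17].
For each element, count later entries that are smaller:
6 → 5 → 1
8 → 5 → 1
10 → 5 → 1
5 → none → 0
16 → none → 0
17 → none → 0
Sum: 1 + 1 + 1 + 0 + 0 + 0 = 3
Change: 3 − 2 = +1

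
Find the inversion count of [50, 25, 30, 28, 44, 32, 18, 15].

Inversions: 20

For each element, count later entries that are smaller:
50 → 25, 30, 28, 44, 32, 18, 15 → 7
25 → 18, 15 → 2
30 → 28, 18, 15 → 3
28 → 18, 15 → 2
44 → 32, 18, 15 → 3
32 → 18, 15 → 2
18 → 15 → 1
15 → none → 0
Sum: 7 + 2 + 3 + 2 + 3 + 2 + 1 + 0 = 20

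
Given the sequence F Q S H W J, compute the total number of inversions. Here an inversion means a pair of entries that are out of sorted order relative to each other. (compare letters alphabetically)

Inversion pairs (indices are 1-based):
(2,4): Q > H
(2,6): Q > J
(3,4): S > H
(3,6): S > J
(5,6): W > J
That's 5 pairs.

5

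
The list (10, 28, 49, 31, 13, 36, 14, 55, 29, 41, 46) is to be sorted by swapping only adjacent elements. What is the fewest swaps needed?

17

Minimum adjacent swaps = number of inversions (each swap of adjacent out-of-order elements removes one inversion and no swap can remove more).
Count inversions — for each element, later elements that are smaller:
10: none → 0
28: 13, 14 → 2
49: 31, 13, 36, 14, 29, 41, 46 → 7
31: 13, 14, 29 → 3
13: none → 0
36: 14, 29 → 2
14: none → 0
55: 29, 41, 46 → 3
29: none → 0
41: none → 0
46: none → 0
Total inversions: 0 + 2 + 7 + 3 + 0 + 2 + 0 + 3 + 0 + 0 + 0 = 17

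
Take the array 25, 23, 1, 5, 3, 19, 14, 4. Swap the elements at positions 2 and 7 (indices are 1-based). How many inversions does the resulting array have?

Positions 2 and 7 hold 23 and 14; after swapping, the array is [25, 14, 1, 5, 3, 19, 23, 4].
Sweep left to right; for each value list the smaller values that follow it:
25 → 14, 1, 5, 3, 19, 23, 4 → 7
14 → 1, 5, 3, 4 → 4
1 → none → 0
5 → 3, 4 → 2
3 → none → 0
19 → 4 → 1
23 → 4 → 1
4 → none → 0
Sum: 7 + 4 + 0 + 2 + 0 + 1 + 1 + 0 = 15

15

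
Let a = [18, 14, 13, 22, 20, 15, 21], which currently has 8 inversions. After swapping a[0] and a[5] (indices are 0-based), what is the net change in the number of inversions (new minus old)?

-1

Positions 0 and 5 hold 18 and 15; after swapping, the array is [15, 14, 13, 22, 20, 18, 21].
Element-by-element contributions:
15 → 14, 13 → 2
14 → 13 → 1
13 → none → 0
22 → 20, 18, 21 → 3
20 → 18 → 1
18 → none → 0
21 → none → 0
Sum: 2 + 1 + 0 + 3 + 1 + 0 + 0 = 7
Change: 7 − 8 = -1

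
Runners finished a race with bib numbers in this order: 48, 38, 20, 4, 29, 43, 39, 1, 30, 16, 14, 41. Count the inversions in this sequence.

Sweep left to right; for each value list the smaller values that follow it:
48 → 38, 20, 4, 29, 43, 39, 1, 30, 16, 14, 41 → 11
38 → 20, 4, 29, 1, 30, 16, 14 → 7
20 → 4, 1, 16, 14 → 4
4 → 1 → 1
29 → 1, 16, 14 → 3
43 → 39, 1, 30, 16, 14, 41 → 6
39 → 1, 30, 16, 14 → 4
1 → none → 0
30 → 16, 14 → 2
16 → 14 → 1
14 → none → 0
41 → none → 0
Sum: 11 + 7 + 4 + 1 + 3 + 6 + 4 + 0 + 2 + 1 + 0 + 0 = 39

39 out-of-order pairs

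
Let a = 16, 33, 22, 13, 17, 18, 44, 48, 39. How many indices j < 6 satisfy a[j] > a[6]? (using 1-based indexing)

The element at index 6 is 18.
Elements before it: 16, 33, 22, 13, 17
Those larger than 18: 33, 22

2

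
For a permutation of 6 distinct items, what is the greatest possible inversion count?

15 inversions

The maximum occurs when the array is in strictly decreasing order: every one of the C(6, 2) pairs is inverted.
C(6, 2) = 6·5/2 = 15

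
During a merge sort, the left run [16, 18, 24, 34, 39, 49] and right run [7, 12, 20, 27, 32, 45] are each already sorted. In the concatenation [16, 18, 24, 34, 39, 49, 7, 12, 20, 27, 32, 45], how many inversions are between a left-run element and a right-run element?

Take each right-half value and tally the left-half values above it:
r = 7: 16, 18, 24, 34, 39, 49 → 6
r = 12: 16, 18, 24, 34, 39, 49 → 6
r = 20: 24, 34, 39, 49 → 4
r = 27: 34, 39, 49 → 3
r = 32: 34, 39, 49 → 3
r = 45: 49 → 1
Cross-inversions: 6 + 6 + 4 + 3 + 3 + 1 = 23

There are 23 split inversions.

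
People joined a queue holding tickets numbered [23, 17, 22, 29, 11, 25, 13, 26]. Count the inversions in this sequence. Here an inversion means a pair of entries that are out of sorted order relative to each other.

13

For each element, count later entries that are smaller:
23 → 17, 22, 11, 13 → 4
17 → 11, 13 → 2
22 → 11, 13 → 2
29 → 11, 25, 13, 26 → 4
11 → none → 0
25 → 13 → 1
13 → none → 0
26 → none → 0
Sum: 4 + 2 + 2 + 4 + 0 + 1 + 0 + 0 = 13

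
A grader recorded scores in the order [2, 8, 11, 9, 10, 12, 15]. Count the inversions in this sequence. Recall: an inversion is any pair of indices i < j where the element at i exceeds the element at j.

2 out-of-order pairs

Count, for each position, how many later elements it exceeds:
2: 0
8: 0
11: 2
9: 0
10: 0
12: 0
15: 0
Sum: 0 + 0 + 2 + 0 + 0 + 0 + 0 = 2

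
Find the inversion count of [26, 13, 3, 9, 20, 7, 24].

Sweep left to right; for each value list the smaller values that follow it:
26: 6
13: 3
3: 0
9: 1
20: 1
7: 0
24: 0
Sum: 6 + 3 + 0 + 1 + 1 + 0 + 0 = 11

11 inversions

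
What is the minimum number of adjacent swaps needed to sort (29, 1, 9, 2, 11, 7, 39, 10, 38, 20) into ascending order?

The minimum number of adjacent swaps to sort an array equals its inversion count, since every such swap removes exactly one inversion.
Count inversions — for each element, later elements that are smaller:
29: 1, 9, 2, 11, 7, 10, 20 → 7
1: none → 0
9: 2, 7 → 2
2: none → 0
11: 7, 10 → 2
7: none → 0
39: 10, 38, 20 → 3
10: none → 0
38: 20 → 1
20: none → 0
Total inversions: 7 + 0 + 2 + 0 + 2 + 0 + 3 + 0 + 1 + 0 = 15

Swaps: 15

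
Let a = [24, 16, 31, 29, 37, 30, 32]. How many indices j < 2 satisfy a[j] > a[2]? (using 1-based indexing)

The element at index 2 is 16.
Elements before it: 24
Those larger than 16: 24

1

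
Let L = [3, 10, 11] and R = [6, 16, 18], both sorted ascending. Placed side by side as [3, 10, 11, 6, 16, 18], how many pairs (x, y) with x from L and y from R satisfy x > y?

2

For each element r of the right run, count left-run elements greater than r:
r = 6: 10, 11 → 2
r = 16: none → 0
r = 18: none → 0
Cross-inversions: 2 + 0 + 0 = 2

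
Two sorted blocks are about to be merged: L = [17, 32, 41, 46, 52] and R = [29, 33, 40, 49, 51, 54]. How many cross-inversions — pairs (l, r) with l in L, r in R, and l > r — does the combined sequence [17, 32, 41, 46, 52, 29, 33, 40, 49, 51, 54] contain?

Take each right-half value and tally the left-half values above it:
r = 29: 32, 41, 46, 52 → 4
r = 33: 41, 46, 52 → 3
r = 40: 41, 46, 52 → 3
r = 49: 52 → 1
r = 51: 52 → 1
r = 54: none → 0
Cross-inversions: 4 + 3 + 3 + 1 + 1 + 0 = 12

12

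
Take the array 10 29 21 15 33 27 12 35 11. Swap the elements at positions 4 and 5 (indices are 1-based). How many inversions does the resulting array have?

Positions 4 and 5 hold 15 and 33; after swapping, the array is [10, 29, 21, 33, 15, 27, 12, 35, 11].
For each element, count later entries that are smaller:
10 → none → 0
29 → 21, 15, 27, 12, 11 → 5
21 → 15, 12, 11 → 3
33 → 15, 27, 12, 11 → 4
15 → 12, 11 → 2
27 → 12, 11 → 2
12 → 11 → 1
35 → 11 → 1
11 → none → 0
Sum: 0 + 5 + 3 + 4 + 2 + 2 + 1 + 1 + 0 = 18

18 inversions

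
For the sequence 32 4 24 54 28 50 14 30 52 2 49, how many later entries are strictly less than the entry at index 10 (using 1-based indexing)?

0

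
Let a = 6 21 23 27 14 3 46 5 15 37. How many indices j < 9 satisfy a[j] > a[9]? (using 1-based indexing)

The element at index 9 is 15.
Elements before it: 6, 21, 23, 27, 14, 3, 46, 5
Those larger than 15: 21, 23, 27, 46

4 such elements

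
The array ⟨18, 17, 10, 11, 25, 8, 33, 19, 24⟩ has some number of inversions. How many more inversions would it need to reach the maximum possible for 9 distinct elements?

22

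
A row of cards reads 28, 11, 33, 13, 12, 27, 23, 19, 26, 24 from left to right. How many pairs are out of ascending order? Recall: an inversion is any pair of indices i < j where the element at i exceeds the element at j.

There are 22 out-of-order pairs.

Count, for each position, how many later elements it exceeds:
28: 8
11: 0
33: 7
13: 1
12: 0
27: 4
23: 1
19: 0
26: 1
24: 0
Sum: 8 + 0 + 7 + 1 + 0 + 4 + 1 + 0 + 1 + 0 = 22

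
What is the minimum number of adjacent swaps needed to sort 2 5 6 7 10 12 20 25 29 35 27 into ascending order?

2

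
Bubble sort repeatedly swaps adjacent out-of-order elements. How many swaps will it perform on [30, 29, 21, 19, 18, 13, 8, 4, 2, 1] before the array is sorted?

45

The minimum number of adjacent swaps to sort an array equals its inversion count, since every such swap removes exactly one inversion.
Count inversions — for each element, later elements that are smaller:
30: 29, 21, 19, 18, 13, 8, 4, 2, 1 → 9
29: 21, 19, 18, 13, 8, 4, 2, 1 → 8
21: 19, 18, 13, 8, 4, 2, 1 → 7
19: 18, 13, 8, 4, 2, 1 → 6
18: 13, 8, 4, 2, 1 → 5
13: 8, 4, 2, 1 → 4
8: 4, 2, 1 → 3
4: 2, 1 → 2
2: 1 → 1
1: none → 0
Total inversions: 9 + 8 + 7 + 6 + 5 + 4 + 3 + 2 + 1 + 0 = 45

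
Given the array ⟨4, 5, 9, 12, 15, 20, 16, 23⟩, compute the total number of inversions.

For each element, count later entries that are smaller:
4 → none → 0
5 → none → 0
9 → none → 0
12 → none → 0
15 → none → 0
20 → 16 → 1
16 → none → 0
23 → none → 0
Sum: 0 + 0 + 0 + 0 + 0 + 1 + 0 + 0 = 1

1 out-of-order pair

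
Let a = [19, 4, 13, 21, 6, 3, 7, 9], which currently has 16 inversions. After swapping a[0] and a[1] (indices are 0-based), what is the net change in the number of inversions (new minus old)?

-1

Positions 0 and 1 hold 19 and 4; after swapping, the array is [4, 19, 13, 21, 6, 3, 7, 9].
Count, for each position, how many later elements it exceeds:
4: 1
19: 5
13: 4
21: 4
6: 1
3: 0
7: 0
9: 0
Sum: 1 + 5 + 4 + 4 + 1 + 0 + 0 + 0 = 15
Change: 15 − 16 = -1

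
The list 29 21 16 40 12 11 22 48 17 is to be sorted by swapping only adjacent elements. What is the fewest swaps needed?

The minimum number of adjacent swaps to sort an array equals its inversion count, since every such swap removes exactly one inversion.
Count inversions — for each element, later elements that are smaller:
29: 21, 16, 12, 11, 22, 17 → 6
21: 16, 12, 11, 17 → 4
16: 12, 11 → 2
40: 12, 11, 22, 17 → 4
12: 11 → 1
11: none → 0
22: 17 → 1
48: 17 → 1
17: none → 0
Total inversions: 6 + 4 + 2 + 4 + 1 + 0 + 1 + 1 + 0 = 19

19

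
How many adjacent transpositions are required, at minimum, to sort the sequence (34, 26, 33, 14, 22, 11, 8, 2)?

The minimum number of adjacent swaps to sort an array equals its inversion count, since every such swap removes exactly one inversion.
Count inversions — for each element, later elements that are smaller:
34: 26, 33, 14, 22, 11, 8, 2 → 7
26: 14, 22, 11, 8, 2 → 5
33: 14, 22, 11, 8, 2 → 5
14: 11, 8, 2 → 3
22: 11, 8, 2 → 3
11: 8, 2 → 2
8: 2 → 1
2: none → 0
Total inversions: 7 + 5 + 5 + 3 + 3 + 2 + 1 + 0 = 26

26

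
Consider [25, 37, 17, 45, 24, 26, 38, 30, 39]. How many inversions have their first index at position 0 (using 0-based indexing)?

2 such elements

The element at index 0 is 25.
Elements after it: 37, 17, 45, 24, 26, 38, 30, 39
Those smaller than 25: 17, 24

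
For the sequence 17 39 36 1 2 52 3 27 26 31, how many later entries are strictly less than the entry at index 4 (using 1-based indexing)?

0 such elements

The element at index 4 is 1.
Elements after it: 2, 52, 3, 27, 26, 31
None of them are smaller than 1.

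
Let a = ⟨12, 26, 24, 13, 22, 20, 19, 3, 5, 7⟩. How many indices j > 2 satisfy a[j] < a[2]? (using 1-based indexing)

The element at index 2 is 26.
Elements after it: 24, 13, 22, 20, 19, 3, 5, 7
Those smaller than 26: 24, 13, 22, 20, 19, 3, 5, 7

8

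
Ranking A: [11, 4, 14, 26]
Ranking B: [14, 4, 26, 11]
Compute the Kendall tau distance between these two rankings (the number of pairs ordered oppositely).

Discordant pairs: 4

Assign each item its position (1..4) in the first ordering, then rewrite the second ordering as that position sequence:
positions: 11→1, 4→2, 14→3, 26→4
second ordering as positions: [3, 2, 4, 1]
Discordant pairs = inversions in this position sequence.
3: 2, 1 → 2
2: 1 → 1
4: 1 → 1
1: 0
Total: 2 + 1 + 1 + 0 = 4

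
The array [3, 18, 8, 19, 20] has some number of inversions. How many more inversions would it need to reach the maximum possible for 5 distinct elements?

Maximum inversions for 5 distinct elements is C(5, 2) = 5·4/2 = 10.
Current inversions — for each element, count later smaller elements:
3: 0
18: 1
8: 0
19: 0
20: 0
Current total: 0 + 1 + 0 + 0 + 0 = 1
Shortfall: 10 − 1 = 9

9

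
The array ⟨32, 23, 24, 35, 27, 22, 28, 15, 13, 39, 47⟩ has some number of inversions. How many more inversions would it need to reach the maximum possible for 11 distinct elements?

29

Maximum inversions for 11 distinct elements is C(11, 2) = 11·10/2 = 55.
Current inversions — for each element, count later smaller elements:
32: 7
23: 3
24: 3
35: 5
27: 3
22: 2
28: 2
15: 1
13: 0
39: 0
47: 0
Current total: 7 + 3 + 3 + 5 + 3 + 2 + 2 + 1 + 0 + 0 + 0 = 26
Shortfall: 55 − 26 = 29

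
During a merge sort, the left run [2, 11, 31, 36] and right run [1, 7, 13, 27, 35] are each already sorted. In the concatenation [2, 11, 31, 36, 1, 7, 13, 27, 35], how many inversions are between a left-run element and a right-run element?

12

For each element r of the right run, count left-run elements greater than r:
r = 1: 2, 11, 31, 36 → 4
r = 7: 11, 31, 36 → 3
r = 13: 31, 36 → 2
r = 27: 31, 36 → 2
r = 35: 36 → 1
Cross-inversions: 4 + 3 + 2 + 2 + 1 = 12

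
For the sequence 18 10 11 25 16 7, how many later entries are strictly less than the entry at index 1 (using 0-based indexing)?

1 such element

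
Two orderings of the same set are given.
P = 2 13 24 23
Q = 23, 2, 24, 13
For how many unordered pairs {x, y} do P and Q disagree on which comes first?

4 disagreeing pairs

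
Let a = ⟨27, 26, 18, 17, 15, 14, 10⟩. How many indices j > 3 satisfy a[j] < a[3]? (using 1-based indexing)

The element at index 3 is 18.
Elements after it: 17, 15, 14, 10
Those smaller than 18: 17, 15, 14, 10

4 such elements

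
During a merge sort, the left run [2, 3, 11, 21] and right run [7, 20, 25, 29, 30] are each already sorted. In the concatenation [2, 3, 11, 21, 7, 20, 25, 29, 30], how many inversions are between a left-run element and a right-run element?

3 cross-inversions

Take each right-half value and tally the left-half values above it:
r = 7: 11, 21 → 2
r = 20: 21 → 1
r = 25: none → 0
r = 29: none → 0
r = 30: none → 0
Cross-inversions: 2 + 1 + 0 + 0 + 0 = 3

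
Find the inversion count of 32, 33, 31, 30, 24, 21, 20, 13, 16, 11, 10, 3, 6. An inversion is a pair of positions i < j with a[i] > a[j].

75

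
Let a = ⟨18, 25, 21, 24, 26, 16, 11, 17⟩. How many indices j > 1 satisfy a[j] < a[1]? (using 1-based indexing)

3

The element at index 1 is 18.
Elements after it: 25, 21, 24, 26, 16, 11, 17
Those smaller than 18: 16, 11, 17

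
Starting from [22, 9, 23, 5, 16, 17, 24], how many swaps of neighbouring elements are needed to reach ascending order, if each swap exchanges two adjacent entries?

Each adjacent swap fixes exactly one inversion, so the minimum swap count equals the number of inversions.
Count inversions — for each element, later elements that are smaller:
22: 9, 5, 16, 17 → 4
9: 5 → 1
23: 5, 16, 17 → 3
5: none → 0
16: none → 0
17: none → 0
24: none → 0
Total inversions: 4 + 1 + 3 + 0 + 0 + 0 + 0 = 8

There are 8 adjacent swaps.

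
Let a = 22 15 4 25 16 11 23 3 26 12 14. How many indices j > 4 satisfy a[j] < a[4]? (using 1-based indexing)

6 such elements

The element at index 4 is 25.
Elements after it: 16, 11, 23, 3, 26, 12, 14
Those smaller than 25: 16, 11, 23, 3, 12, 14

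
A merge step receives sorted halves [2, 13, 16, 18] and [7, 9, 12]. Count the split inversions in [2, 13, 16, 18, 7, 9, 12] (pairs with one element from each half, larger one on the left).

For each element r of the right run, count left-run elements greater than r:
r = 7: 13, 16, 18 → 3
r = 9: 13, 16, 18 → 3
r = 12: 13, 16, 18 → 3
Cross-inversions: 3 + 3 + 3 = 9

9 cross-inversions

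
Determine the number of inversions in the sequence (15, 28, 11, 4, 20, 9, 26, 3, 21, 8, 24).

Element-by-element contributions:
15 → 11, 4, 9, 3, 8 → 5
28 → 11, 4, 20, 9, 26, 3, 21, 8, 24 → 9
11 → 4, 9, 3, 8 → 4
4 → 3 → 1
20 → 9, 3, 8 → 3
9 → 3, 8 → 2
26 → 3, 21, 8, 24 → 4
3 → none → 0
21 → 8 → 1
8 → none → 0
24 → none → 0
Sum: 5 + 9 + 4 + 1 + 3 + 2 + 4 + 0 + 1 + 0 + 0 = 29

29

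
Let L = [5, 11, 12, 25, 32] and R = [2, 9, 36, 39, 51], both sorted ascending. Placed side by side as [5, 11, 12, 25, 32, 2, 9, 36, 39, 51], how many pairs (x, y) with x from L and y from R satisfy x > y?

9

Count, for every r in R, how many entries of L exceed r:
r = 2: 5, 11, 12, 25, 32 → 5
r = 9: 11, 12, 25, 32 → 4
r = 36: none → 0
r = 39: none → 0
r = 51: none → 0
Cross-inversions: 5 + 4 + 0 + 0 + 0 = 9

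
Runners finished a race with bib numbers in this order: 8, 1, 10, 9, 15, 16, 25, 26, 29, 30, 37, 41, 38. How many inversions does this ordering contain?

For each element, count later entries that are smaller:
8 → 1 → 1
1 → none → 0
10 → 9 → 1
9 → none → 0
15 → none → 0
16 → none → 0
25 → none → 0
26 → none → 0
29 → none → 0
30 → none → 0
37 → none → 0
41 → 38 → 1
38 → none → 0
Sum: 1 + 0 + 1 + 0 + 0 + 0 + 0 + 0 + 0 + 0 + 0 + 1 + 0 = 3

3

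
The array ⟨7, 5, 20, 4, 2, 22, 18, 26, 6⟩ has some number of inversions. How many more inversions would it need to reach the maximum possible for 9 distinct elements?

21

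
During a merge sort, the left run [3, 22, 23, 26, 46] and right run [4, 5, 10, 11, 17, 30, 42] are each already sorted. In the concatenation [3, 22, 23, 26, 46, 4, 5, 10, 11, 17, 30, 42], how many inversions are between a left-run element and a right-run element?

22 cross-inversions

For each element r of the right run, count left-run elements greater than r:
r = 4: 22, 23, 26, 46 → 4
r = 5: 22, 23, 26, 46 → 4
r = 10: 22, 23, 26, 46 → 4
r = 11: 22, 23, 26, 46 → 4
r = 17: 22, 23, 26, 46 → 4
r = 30: 46 → 1
r = 42: 46 → 1
Cross-inversions: 4 + 4 + 4 + 4 + 4 + 1 + 1 = 22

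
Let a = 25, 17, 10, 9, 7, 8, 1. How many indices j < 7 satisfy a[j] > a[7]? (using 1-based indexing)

6

The element at index 7 is 1.
Elements before it: 25, 17, 10, 9, 7, 8
Those larger than 1: 25, 17, 10, 9, 7, 8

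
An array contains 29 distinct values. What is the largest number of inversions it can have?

Inversions: 406

A reversed (strictly descending) arrangement makes every pair an inversion, giving C(29, 2) inversions.
C(29, 2) = 29·28/2 = 406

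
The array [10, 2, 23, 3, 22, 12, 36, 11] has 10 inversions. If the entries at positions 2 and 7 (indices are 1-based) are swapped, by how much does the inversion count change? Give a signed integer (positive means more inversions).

Positions 2 and 7 hold 2 and 36; after swapping, the array is [10, 36, 23, 3, 22, 12, 2, 11].
Count, for each position, how many later elements it exceeds:
10: 2
36: 6
23: 5
3: 1
22: 3
12: 2
2: 0
11: 0
Sum: 2 + 6 + 5 + 1 + 3 + 2 + 0 + 0 = 19
Change: 19 − 10 = +9

+9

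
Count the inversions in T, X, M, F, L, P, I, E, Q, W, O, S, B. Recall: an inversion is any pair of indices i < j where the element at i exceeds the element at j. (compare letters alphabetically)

45 inversions

Count, for each position, how many later elements it exceeds:
T → M, F, L, P, I, E, Q, O, S, B → 10
X → M, F, L, P, I, E, Q, W, O, S, B → 11
M → F, L, I, E, B → 5
F → E, B → 2
L → I, E, B → 3
P → I, E, O, B → 4
I → E, B → 2
E → B → 1
Q → O, B → 2
W → O, S, B → 3
O → B → 1
S → B → 1
B → none → 0
Sum: 10 + 11 + 5 + 2 + 3 + 4 + 2 + 1 + 2 + 3 + 1 + 1 + 0 = 45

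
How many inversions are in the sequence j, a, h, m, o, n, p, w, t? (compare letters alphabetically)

Inversions: 4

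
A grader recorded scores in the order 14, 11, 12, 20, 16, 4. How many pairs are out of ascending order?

Listing every pair i<j with a[i]>a[j] (using 0-based positions):
(0,1): 14 > 11
(0,2): 14 > 12
(0,5): 14 > 4
(1,5): 11 > 4
(2,5): 12 > 4
(3,4): 20 > 16
(3,5): 20 > 4
(4,5): 16 > 4
That's 8 pairs.

Inversions: 8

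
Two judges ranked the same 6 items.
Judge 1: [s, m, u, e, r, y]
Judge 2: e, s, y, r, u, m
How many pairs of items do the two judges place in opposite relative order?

9 discordant pairs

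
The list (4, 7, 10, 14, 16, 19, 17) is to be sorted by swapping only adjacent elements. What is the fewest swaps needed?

Each adjacent swap fixes exactly one inversion, so the minimum swap count equals the number of inversions.
Count inversions — for each element, later elements that are smaller:
4: none → 0
7: none → 0
10: none → 0
14: none → 0
16: none → 0
19: 17 → 1
17: none → 0
Total inversions: 0 + 0 + 0 + 0 + 0 + 1 + 0 = 1

1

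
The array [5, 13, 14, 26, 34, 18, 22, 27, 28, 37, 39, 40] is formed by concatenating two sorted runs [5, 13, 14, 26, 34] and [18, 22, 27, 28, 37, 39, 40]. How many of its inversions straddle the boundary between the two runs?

6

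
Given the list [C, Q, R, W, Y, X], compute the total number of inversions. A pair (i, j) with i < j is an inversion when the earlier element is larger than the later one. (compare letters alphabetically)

Inversion pairs (indices are 1-based):
(5,6): Y > X
That's 1 pair.

There is 1 out-of-order pair.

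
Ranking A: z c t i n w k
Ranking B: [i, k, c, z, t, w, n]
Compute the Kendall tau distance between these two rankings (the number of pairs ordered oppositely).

10 discordant pairs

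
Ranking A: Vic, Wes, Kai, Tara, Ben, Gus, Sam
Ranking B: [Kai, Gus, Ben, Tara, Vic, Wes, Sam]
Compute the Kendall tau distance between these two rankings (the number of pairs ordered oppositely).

11

Assign each item its position (1..7) in the first ordering, then rewrite the second ordering as that position sequence:
positions: Vic→1, Wes→2, Kai→3, Tara→4, Ben→5, Gus→6, Sam→7
second ordering as positions: [3, 6, 5, 4, 1, 2, 7]
Discordant pairs = inversions in this position sequence.
3: 1, 2 → 2
6: 5, 4, 1, 2 → 4
5: 4, 1, 2 → 3
4: 1, 2 → 2
1: 0
2: 0
7: 0
Total: 2 + 4 + 3 + 2 + 0 + 0 + 0 = 11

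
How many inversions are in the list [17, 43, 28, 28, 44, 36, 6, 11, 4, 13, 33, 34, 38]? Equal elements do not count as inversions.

Element-by-element contributions:
17: 4
43: 10
28: 4
28: 4
44: 8
36: 6
6: 1
11: 1
4: 0
13: 0
33: 0
34: 0
38: 0
Sum: 4 + 10 + 4 + 4 + 8 + 6 + 1 + 1 + 0 + 0 + 0 + 0 + 0 = 38

38 inversions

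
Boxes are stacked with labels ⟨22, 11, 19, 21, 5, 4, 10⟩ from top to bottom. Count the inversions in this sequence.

16

For each element, count later entries that are smaller:
22 → 11, 19, 21, 5, 4, 10 → 6
11 → 5, 4, 10 → 3
19 → 5, 4, 10 → 3
21 → 5, 4, 10 → 3
5 → 4 → 1
4 → none → 0
10 → none → 0
Sum: 6 + 3 + 3 + 3 + 1 + 0 + 0 = 16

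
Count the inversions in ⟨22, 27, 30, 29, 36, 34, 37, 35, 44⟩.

4

Element-by-element contributions:
22 → none → 0
27 → none → 0
30 → 29 → 1
29 → none → 0
36 → 34, 35 → 2
34 → none → 0
37 → 35 → 1
35 → none → 0
44 → none → 0
Sum: 0 + 0 + 1 + 0 + 2 + 0 + 1 + 0 + 0 = 4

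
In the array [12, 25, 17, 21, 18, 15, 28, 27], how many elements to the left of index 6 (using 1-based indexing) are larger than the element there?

The element at index 6 is 15.
Elements before it: 12, 25, 17, 21, 18
Those larger than 15: 25, 17, 21, 18

4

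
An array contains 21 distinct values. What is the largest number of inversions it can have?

The maximum occurs when the array is in strictly decreasing order: every one of the C(21, 2) pairs is inverted.
C(21, 2) = 21·20/2 = 210

210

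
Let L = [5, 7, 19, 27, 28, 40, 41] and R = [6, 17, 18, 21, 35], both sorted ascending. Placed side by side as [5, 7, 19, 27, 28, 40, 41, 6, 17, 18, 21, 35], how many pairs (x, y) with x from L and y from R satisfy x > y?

There are 22 cross-inversions.

Count, for every r in R, how many entries of L exceed r:
r = 6: 7, 19, 27, 28, 40, 41 → 6
r = 17: 19, 27, 28, 40, 41 → 5
r = 18: 19, 27, 28, 40, 41 → 5
r = 21: 27, 28, 40, 41 → 4
r = 35: 40, 41 → 2
Cross-inversions: 6 + 5 + 5 + 4 + 2 = 22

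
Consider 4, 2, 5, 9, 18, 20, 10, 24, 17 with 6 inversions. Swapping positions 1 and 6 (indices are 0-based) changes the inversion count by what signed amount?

Positions 1 and 6 hold 2 and 10; after swapping, the array is [4, 10, 5, 9, 18, 20, 2, 24, 17].
For each element, count later entries that are smaller:
4: 1
10: 3
5: 1
9: 1
18: 2
20: 2
2: 0
24: 1
17: 0
Sum: 1 + 3 + 1 + 1 + 2 + 2 + 0 + 1 + 0 = 11
Change: 11 − 6 = +5

+5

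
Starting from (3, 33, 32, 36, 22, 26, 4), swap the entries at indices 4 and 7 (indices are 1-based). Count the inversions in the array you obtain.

7

Positions 4 and 7 hold 36 and 4; after swapping, the array is [3, 33, 32, 4, 22, 26, 36].
Element-by-element contributions:
3 → none → 0
33 → 32, 4, 22, 26 → 4
32 → 4, 22, 26 → 3
4 → none → 0
22 → none → 0
26 → none → 0
36 → none → 0
Sum: 0 + 4 + 3 + 0 + 0 + 0 + 0 = 7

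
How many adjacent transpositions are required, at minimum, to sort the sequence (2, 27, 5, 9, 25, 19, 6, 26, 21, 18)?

18

Each adjacent swap fixes exactly one inversion, so the minimum swap count equals the number of inversions.
Count inversions — for each element, later elements that are smaller:
2: none → 0
27: 5, 9, 25, 19, 6, 26, 21, 18 → 8
5: none → 0
9: 6 → 1
25: 19, 6, 21, 18 → 4
19: 6, 18 → 2
6: none → 0
26: 21, 18 → 2
21: 18 → 1
18: none → 0
Total inversions: 0 + 8 + 0 + 1 + 4 + 2 + 0 + 2 + 1 + 0 = 18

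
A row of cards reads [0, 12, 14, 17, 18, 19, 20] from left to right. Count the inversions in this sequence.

For each element, count later entries that are smaller:
0 → none → 0
12 → none → 0
14 → none → 0
17 → none → 0
18 → none → 0
19 → none → 0
20 → none → 0
Sum: 0 + 0 + 0 + 0 + 0 + 0 + 0 = 0

0 out-of-order pairs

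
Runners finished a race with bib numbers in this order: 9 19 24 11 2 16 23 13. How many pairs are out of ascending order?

There are 13 inversions.

Sweep left to right; for each value list the smaller values that follow it:
9: 1
19: 4
24: 5
11: 1
2: 0
16: 1
23: 1
13: 0
Sum: 1 + 4 + 5 + 1 + 0 + 1 + 1 + 0 = 13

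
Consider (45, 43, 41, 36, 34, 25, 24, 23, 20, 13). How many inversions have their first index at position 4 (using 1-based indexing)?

6 such elements

The element at index 4 is 36.
Elements after it: 34, 25, 24, 23, 20, 13
Those smaller than 36: 34, 25, 24, 23, 20, 13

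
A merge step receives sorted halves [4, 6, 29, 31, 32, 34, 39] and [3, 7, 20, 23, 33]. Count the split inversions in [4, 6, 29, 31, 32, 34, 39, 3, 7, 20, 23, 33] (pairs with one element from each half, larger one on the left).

24

Take each right-half value and tally the left-half values above it:
r = 3: 4, 6, 29, 31, 32, 34, 39 → 7
r = 7: 29, 31, 32, 34, 39 → 5
r = 20: 29, 31, 32, 34, 39 → 5
r = 23: 29, 31, 32, 34, 39 → 5
r = 33: 34, 39 → 2
Cross-inversions: 7 + 5 + 5 + 5 + 2 = 24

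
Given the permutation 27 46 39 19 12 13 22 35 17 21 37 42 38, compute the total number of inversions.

34

Sweep left to right; for each value list the smaller values that follow it:
27 → 19, 12, 13, 22, 17, 21 → 6
46 → 39, 19, 12, 13, 22, 35, 17, 21, 37, 42, 38 → 11
39 → 19, 12, 13, 22, 35, 17, 21, 37, 38 → 9
19 → 12, 13, 17 → 3
12 → none → 0
13 → none → 0
22 → 17, 21 → 2
35 → 17, 21 → 2
17 → none → 0
21 → none → 0
37 → none → 0
42 → 38 → 1
38 → none → 0
Sum: 6 + 11 + 9 + 3 + 0 + 0 + 2 + 2 + 0 + 0 + 0 + 1 + 0 = 34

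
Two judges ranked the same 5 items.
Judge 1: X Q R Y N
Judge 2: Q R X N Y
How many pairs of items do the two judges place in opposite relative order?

3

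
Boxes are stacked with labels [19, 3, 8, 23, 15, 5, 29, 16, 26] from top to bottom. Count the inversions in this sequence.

12 inversions

For each element, count later entries that are smaller:
19 → 3, 8, 15, 5, 16 → 5
3 → none → 0
8 → 5 → 1
23 → 15, 5, 16 → 3
15 → 5 → 1
5 → none → 0
29 → 16, 26 → 2
16 → none → 0
26 → none → 0
Sum: 5 + 0 + 1 + 3 + 1 + 0 + 2 + 0 + 0 = 12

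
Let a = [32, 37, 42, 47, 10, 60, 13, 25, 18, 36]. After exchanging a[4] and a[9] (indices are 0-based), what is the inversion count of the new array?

Positions 4 and 9 hold 10 and 36; after swapping, the array is [32, 37, 42, 47, 36, 60, 13, 25, 18, 10].
For each element, count later entries that are smaller:
32 → 13, 25, 18, 10 → 4
37 → 36, 13, 25, 18, 10 → 5
42 → 36, 13, 25, 18, 10 → 5
47 → 36, 13, 25, 18, 10 → 5
36 → 13, 25, 18, 10 → 4
60 → 13, 25, 18, 10 → 4
13 → 10 → 1
25 → 18, 10 → 2
18 → 10 → 1
10 → none → 0
Sum: 4 + 5 + 5 + 5 + 4 + 4 + 1 + 2 + 1 + 0 = 31

31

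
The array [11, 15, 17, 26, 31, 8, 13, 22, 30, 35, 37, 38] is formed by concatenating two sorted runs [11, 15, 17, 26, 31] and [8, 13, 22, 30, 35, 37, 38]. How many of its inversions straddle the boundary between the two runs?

12 cross-inversions

Take each right-half value and tally the left-half values above it:
r = 8: 11, 15, 17, 26, 31 → 5
r = 13: 15, 17, 26, 31 → 4
r = 22: 26, 31 → 2
r = 30: 31 → 1
r = 35: none → 0
r = 37: none → 0
r = 38: none → 0
Cross-inversions: 5 + 4 + 2 + 1 + 0 + 0 + 0 = 12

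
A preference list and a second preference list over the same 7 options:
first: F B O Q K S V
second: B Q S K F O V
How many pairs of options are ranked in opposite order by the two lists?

8

Assign each item its position (1..7) in the first ordering, then rewrite the second ordering as that position sequence:
positions: F→1, B→2, O→3, Q→4, K→5, S→6, V→7
second ordering as positions: [2, 4, 6, 5, 1, 3, 7]
Discordant pairs = inversions in this position sequence.
2: 1 → 1
4: 1, 3 → 2
6: 5, 1, 3 → 3
5: 1, 3 → 2
1: 0
3: 0
7: 0
Total: 1 + 2 + 3 + 2 + 0 + 0 + 0 = 8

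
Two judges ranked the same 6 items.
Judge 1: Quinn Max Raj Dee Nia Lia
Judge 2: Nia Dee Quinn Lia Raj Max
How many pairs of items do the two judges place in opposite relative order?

Assign each item its position (1..6) in the first ordering, then rewrite the second ordering as that position sequence:
positions: Quinn→1, Max→2, Raj→3, Dee→4, Nia→5, Lia→6
second ordering as positions: [5, 4, 1, 6, 3, 2]
Discordant pairs = inversions in this position sequence.
5: 4, 1, 3, 2 → 4
4: 1, 3, 2 → 3
1: 0
6: 3, 2 → 2
3: 2 → 1
2: 0
Total: 4 + 3 + 0 + 2 + 1 + 0 = 10

10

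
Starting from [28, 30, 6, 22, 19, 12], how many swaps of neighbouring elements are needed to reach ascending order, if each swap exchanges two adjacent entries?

11 adjacent swaps

Minimum adjacent swaps = number of inversions (each swap of adjacent out-of-order elements removes one inversion and no swap can remove more).
Count inversions — for each element, later elements that are smaller:
28: 6, 22, 19, 12 → 4
30: 6, 22, 19, 12 → 4
6: none → 0
22: 19, 12 → 2
19: 12 → 1
12: none → 0
Total inversions: 4 + 4 + 0 + 2 + 1 + 0 = 11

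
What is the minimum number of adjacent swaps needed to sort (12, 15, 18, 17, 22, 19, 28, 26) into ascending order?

The minimum number of adjacent swaps to sort an array equals its inversion count, since every such swap removes exactly one inversion.
Count inversions — for each element, later elements that are smaller:
12: none → 0
15: none → 0
18: 17 → 1
17: none → 0
22: 19 → 1
19: none → 0
28: 26 → 1
26: none → 0
Total inversions: 0 + 0 + 1 + 0 + 1 + 0 + 1 + 0 = 3

3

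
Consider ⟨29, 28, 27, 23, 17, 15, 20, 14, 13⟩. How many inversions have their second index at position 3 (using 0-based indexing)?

The element at index 3 is 23.
Elements before it: 29, 28, 27
Those larger than 23: 29, 28, 27

3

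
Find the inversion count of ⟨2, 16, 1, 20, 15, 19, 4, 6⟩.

Element-by-element contributions:
2 → 1 → 1
16 → 1, 15, 4, 6 → 4
1 → none → 0
20 → 15, 19, 4, 6 → 4
15 → 4, 6 → 2
19 → 4, 6 → 2
4 → none → 0
6 → none → 0
Sum: 1 + 4 + 0 + 4 + 2 + 2 + 0 + 0 = 13

13 inversions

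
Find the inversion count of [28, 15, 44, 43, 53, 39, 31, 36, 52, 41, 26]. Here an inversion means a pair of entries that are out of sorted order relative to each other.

There are 27 inversions.

For each element, count later entries that are smaller:
28: 2
15: 0
44: 6
43: 5
53: 6
39: 3
31: 1
36: 1
52: 2
41: 1
26: 0
Sum: 2 + 0 + 6 + 5 + 6 + 3 + 1 + 1 + 2 + 1 + 0 = 27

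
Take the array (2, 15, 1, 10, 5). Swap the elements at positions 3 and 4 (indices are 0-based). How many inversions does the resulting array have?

Positions 3 and 4 hold 10 and 5; after swapping, the array is [2, 15, 1, 5, 10].
Count, for each position, how many later elements it exceeds:
2 → 1 → 1
15 → 1, 5, 10 → 3
1 → none → 0
5 → none → 0
10 → none → 0
Sum: 1 + 3 + 0 + 0 + 0 = 4

There are 4 inversions.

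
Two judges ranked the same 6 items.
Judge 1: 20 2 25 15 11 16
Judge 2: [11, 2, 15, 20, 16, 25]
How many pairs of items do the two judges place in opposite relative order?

Assign each item its position (1..6) in the first ordering, then rewrite the second ordering as that position sequence:
positions: 20→1, 2→2, 25→3, 15→4, 11→5, 16→6
second ordering as positions: [5, 2, 4, 1, 6, 3]
Discordant pairs = inversions in this position sequence.
5: 2, 4, 1, 3 → 4
2: 1 → 1
4: 1, 3 → 2
1: 0
6: 3 → 1
3: 0
Total: 4 + 1 + 2 + 0 + 1 + 0 = 8

8 discordant pairs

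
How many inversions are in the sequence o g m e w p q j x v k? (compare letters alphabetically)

21 inversions

Element-by-element contributions:
o: 5
g: 1
m: 3
e: 0
w: 5
p: 2
q: 2
j: 0
x: 2
v: 1
k: 0
Sum: 5 + 1 + 3 + 0 + 5 + 2 + 2 + 0 + 2 + 1 + 0 = 21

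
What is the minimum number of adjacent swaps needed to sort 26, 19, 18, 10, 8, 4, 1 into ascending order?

The minimum number of adjacent swaps to sort an array equals its inversion count, since every such swap removes exactly one inversion.
Count inversions — for each element, later elements that are smaller:
26: 19, 18, 10, 8, 4, 1 → 6
19: 18, 10, 8, 4, 1 → 5
18: 10, 8, 4, 1 → 4
10: 8, 4, 1 → 3
8: 4, 1 → 2
4: 1 → 1
1: none → 0
Total inversions: 6 + 5 + 4 + 3 + 2 + 1 + 0 = 21

21 swaps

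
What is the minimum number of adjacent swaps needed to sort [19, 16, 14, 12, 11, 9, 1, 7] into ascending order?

The minimum number of adjacent swaps to sort an array equals its inversion count, since every such swap removes exactly one inversion.
Count inversions — for each element, later elements that are smaller:
19: 16, 14, 12, 11, 9, 1, 7 → 7
16: 14, 12, 11, 9, 1, 7 → 6
14: 12, 11, 9, 1, 7 → 5
12: 11, 9, 1, 7 → 4
11: 9, 1, 7 → 3
9: 1, 7 → 2
1: none → 0
7: none → 0
Total inversions: 7 + 6 + 5 + 4 + 3 + 2 + 0 + 0 = 27

27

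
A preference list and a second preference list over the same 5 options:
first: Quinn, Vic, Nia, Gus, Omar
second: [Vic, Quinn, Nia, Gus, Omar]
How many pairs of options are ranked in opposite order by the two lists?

1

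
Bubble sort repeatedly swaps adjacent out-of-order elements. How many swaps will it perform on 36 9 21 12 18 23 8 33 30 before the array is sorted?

16

The minimum number of adjacent swaps to sort an array equals its inversion count, since every such swap removes exactly one inversion.
Count inversions — for each element, later elements that are smaller:
36: 9, 21, 12, 18, 23, 8, 33, 30 → 8
9: 8 → 1
21: 12, 18, 8 → 3
12: 8 → 1
18: 8 → 1
23: 8 → 1
8: none → 0
33: 30 → 1
30: none → 0
Total inversions: 8 + 1 + 3 + 1 + 1 + 1 + 0 + 1 + 0 = 16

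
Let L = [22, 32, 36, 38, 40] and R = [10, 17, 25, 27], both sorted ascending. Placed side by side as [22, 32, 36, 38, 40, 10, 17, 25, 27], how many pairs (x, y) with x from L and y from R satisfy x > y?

18 split inversions

Count, for every r in R, how many entries of L exceed r:
r = 10: 22, 32, 36, 38, 40 → 5
r = 17: 22, 32, 36, 38, 40 → 5
r = 25: 32, 36, 38, 40 → 4
r = 27: 32, 36, 38, 40 → 4
Cross-inversions: 5 + 5 + 4 + 4 = 18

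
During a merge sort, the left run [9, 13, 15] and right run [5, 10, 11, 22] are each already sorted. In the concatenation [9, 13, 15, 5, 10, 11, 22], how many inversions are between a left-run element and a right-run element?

7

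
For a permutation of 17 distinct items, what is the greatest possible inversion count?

A reversed (strictly descending) arrangement makes every pair an inversion, giving C(17, 2) inversions.
C(17, 2) = 17·16/2 = 136

Inversions: 136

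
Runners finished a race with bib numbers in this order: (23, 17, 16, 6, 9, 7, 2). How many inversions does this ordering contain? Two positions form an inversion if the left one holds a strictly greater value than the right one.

Count, for each position, how many later elements it exceeds:
23 → 17, 16, 6, 9, 7, 2 → 6
17 → 16, 6, 9, 7, 2 → 5
16 → 6, 9, 7, 2 → 4
6 → 2 → 1
9 → 7, 2 → 2
7 → 2 → 1
2 → none → 0
Sum: 6 + 5 + 4 + 1 + 2 + 1 + 0 = 19

19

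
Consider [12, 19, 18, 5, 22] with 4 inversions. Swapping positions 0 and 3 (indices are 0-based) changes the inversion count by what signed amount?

Positions 0 and 3 hold 12 and 5; after swapping, the array is [5, 19, 18, 12, 22].
Count, for each position, how many later elements it exceeds:
5 → none → 0
19 → 18, 12 → 2
18 → 12 → 1
12 → none → 0
22 → none → 0
Sum: 0 + 2 + 1 + 0 + 0 = 3
Change: 3 − 4 = -1

-1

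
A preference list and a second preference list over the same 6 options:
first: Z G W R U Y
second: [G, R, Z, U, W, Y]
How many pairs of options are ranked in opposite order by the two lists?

Assign each item its position (1..6) in the first ordering, then rewrite the second ordering as that position sequence:
positions: Z→1, G→2, W→3, R→4, U→5, Y→6
second ordering as positions: [2, 4, 1, 5, 3, 6]
Discordant pairs = inversions in this position sequence.
2: 1 → 1
4: 1, 3 → 2
1: 0
5: 3 → 1
3: 0
6: 0
Total: 1 + 2 + 0 + 1 + 0 + 0 = 4

Pairs: 4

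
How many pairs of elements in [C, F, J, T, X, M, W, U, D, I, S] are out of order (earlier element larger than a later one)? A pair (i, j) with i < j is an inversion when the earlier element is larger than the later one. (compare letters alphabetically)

22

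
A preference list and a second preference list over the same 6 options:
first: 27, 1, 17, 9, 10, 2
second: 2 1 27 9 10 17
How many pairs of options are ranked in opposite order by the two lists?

Assign each item its position (1..6) in the first ordering, then rewrite the second ordering as that position sequence:
positions: 27→1, 1→2, 17→3, 9→4, 10→5, 2→6
second ordering as positions: [6, 2, 1, 4, 5, 3]
Discordant pairs = inversions in this position sequence.
6: 2, 1, 4, 5, 3 → 5
2: 1 → 1
1: 0
4: 3 → 1
5: 3 → 1
3: 0
Total: 5 + 1 + 0 + 1 + 1 + 0 = 8

8 pairs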